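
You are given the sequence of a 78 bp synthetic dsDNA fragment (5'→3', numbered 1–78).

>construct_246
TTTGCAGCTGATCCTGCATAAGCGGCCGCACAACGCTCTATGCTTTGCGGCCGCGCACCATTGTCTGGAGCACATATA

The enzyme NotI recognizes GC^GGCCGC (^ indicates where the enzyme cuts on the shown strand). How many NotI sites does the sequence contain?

GCGGCCGC occurs starting at positions 22, 47.
NotI cuts at 2 sites.

2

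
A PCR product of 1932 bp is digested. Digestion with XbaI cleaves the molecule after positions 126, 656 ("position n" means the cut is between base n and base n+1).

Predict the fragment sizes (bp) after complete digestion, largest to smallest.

Linear molecule, 2 cuts → 3 fragments:
  126 − 0 = 126 bp
  656 − 126 = 530 bp
  1932 − 656 = 1276 bp
Sorted largest to smallest: 1276, 530, 126 bp.

1276, 530, 126 bp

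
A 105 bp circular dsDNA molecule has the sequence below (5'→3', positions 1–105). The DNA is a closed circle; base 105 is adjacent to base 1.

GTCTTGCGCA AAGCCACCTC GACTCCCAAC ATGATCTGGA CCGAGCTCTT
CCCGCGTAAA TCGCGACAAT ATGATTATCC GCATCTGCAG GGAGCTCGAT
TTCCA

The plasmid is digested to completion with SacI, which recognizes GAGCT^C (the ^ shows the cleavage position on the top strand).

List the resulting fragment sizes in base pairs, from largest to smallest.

56, 49 bp

SacI sites (GAGCTC) start at positions 43, 92.
SacI cuts after base 5 of each site (before the last base), so after positions 47, 96.
Circular molecule, 2 cuts → 2 fragments:
  48–96 → 49 bp
  97–105 then 1–47 → 9 + 47 = 56 bp
Sorted largest to smallest: 56, 49 bp.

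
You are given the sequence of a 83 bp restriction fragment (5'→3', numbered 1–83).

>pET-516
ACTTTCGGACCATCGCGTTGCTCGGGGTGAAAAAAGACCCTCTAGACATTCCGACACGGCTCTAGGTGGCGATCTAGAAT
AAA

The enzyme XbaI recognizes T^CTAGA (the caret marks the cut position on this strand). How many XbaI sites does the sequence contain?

TCTAGA occurs starting at positions 41, 73.
XbaI cuts at 2 sites.

2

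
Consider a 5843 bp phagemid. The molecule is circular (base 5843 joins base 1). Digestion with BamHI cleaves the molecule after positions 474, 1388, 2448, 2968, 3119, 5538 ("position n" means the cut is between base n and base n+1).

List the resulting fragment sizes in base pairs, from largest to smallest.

2419, 1060, 914, 779, 520, 151 bp

Circular molecule, 6 cuts → 6 fragments:
  1388 − 474 = 914 bp
  2448 − 1388 = 1060 bp
  2968 − 2448 = 520 bp
  3119 − 2968 = 151 bp
  5538 − 3119 = 2419 bp
  wrap: 5843 − 5538 + 474 = 779 bp
Sorted largest to smallest: 2419, 1060, 914, 779, 520, 151 bp.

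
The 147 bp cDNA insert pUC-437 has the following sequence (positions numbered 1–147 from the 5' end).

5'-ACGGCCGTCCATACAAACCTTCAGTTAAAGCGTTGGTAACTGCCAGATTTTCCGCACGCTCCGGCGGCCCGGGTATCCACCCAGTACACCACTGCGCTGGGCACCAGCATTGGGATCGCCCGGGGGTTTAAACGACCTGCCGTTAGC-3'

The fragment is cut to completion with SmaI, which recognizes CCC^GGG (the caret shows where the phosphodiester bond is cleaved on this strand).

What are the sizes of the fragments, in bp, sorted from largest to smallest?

SmaI sites (CCCGGG) start at positions 68, 119.
SmaI cuts after base 3 of each site, so after positions 70, 121.
Linear molecule, 2 cuts → 3 fragments:
  1–70 → 70 bp
  71–121 → 51 bp
  122–147 → 26 bp
Sorted largest to smallest: 70, 51, 26 bp.

70, 51, 26 bp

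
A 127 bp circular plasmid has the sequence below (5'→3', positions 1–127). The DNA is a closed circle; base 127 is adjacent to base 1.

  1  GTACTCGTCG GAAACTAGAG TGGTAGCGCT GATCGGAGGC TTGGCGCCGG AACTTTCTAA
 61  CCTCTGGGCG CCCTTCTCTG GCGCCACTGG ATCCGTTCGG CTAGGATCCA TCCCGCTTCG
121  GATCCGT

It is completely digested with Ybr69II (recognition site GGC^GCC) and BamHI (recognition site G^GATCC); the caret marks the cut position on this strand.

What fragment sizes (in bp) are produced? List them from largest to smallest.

52, 24, 16, 15, 13, 7 bp

Ybr69II sites (GGCGCC) start at positions 43, 67, 80.
Ybr69II cuts after base 3 of each site, so after positions 45, 69, 82.
BamHI sites (GGATCC) start at positions 89, 104, 120.
BamHI cuts after the first base of each site, so after positions 89, 104, 120.
Combined cut positions: 45, 69, 82, 89, 104, 120.
Circular molecule, 6 cuts → 6 fragments:
  46–69 → 24 bp
  70–82 → 13 bp
  83–89 → 7 bp
  90–104 → 15 bp
  105–120 → 16 bp
  121–127 then 1–45 → 7 + 45 = 52 bp
Sorted largest to smallest: 52, 24, 16, 15, 13, 7 bp.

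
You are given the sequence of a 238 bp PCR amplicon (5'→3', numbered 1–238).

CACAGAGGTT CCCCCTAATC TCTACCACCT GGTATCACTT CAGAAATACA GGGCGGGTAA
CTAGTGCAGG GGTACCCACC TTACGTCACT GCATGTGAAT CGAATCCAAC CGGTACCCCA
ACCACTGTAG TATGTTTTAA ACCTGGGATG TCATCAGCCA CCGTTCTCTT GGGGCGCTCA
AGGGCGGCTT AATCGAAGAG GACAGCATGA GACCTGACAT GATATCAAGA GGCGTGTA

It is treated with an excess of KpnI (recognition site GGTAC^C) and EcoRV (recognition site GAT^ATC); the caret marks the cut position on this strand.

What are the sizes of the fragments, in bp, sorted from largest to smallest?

KpnI sites (GGTACC) start at positions 71, 112.
KpnI cuts after base 5 of each site (before the last base), so after positions 75, 116.
The EcoRV site (GATATC) starts at position 221.
EcoRV cuts after base 3 of each site, so after position 223.
Combined cut positions: 75, 116, 223.
Linear molecule, 3 cuts → 4 fragments:
  1–75 → 75 bp
  76–116 → 41 bp
  117–223 → 107 bp
  224–238 → 15 bp
Sorted largest to smallest: 107, 75, 41, 15 bp.

107, 75, 41, 15 bp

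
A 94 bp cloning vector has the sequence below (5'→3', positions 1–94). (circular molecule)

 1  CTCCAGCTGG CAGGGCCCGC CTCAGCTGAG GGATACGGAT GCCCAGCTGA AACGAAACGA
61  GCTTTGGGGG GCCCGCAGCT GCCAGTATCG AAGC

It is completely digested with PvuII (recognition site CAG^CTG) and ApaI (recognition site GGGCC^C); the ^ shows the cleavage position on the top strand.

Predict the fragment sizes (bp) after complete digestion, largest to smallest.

PvuII sites (CAGCTG) start at positions 4, 23, 44, 76.
PvuII cuts after base 3 of each site, so after positions 6, 25, 46, 78.
ApaI sites (GGGCCC) start at positions 13, 69.
ApaI cuts after base 5 of each site (before the last base), so after positions 17, 73.
Combined cut positions: 6, 17, 25, 46, 73, 78.
Circular molecule, 6 cuts → 6 fragments:
  7–17 → 11 bp
  18–25 → 8 bp
  26–46 → 21 bp
  47–73 → 27 bp
  74–78 → 5 bp
  79–94 then 1–6 → 16 + 6 = 22 bp
Sorted largest to smallest: 27, 22, 21, 11, 8, 5 bp.

27, 22, 21, 11, 8, 5 bp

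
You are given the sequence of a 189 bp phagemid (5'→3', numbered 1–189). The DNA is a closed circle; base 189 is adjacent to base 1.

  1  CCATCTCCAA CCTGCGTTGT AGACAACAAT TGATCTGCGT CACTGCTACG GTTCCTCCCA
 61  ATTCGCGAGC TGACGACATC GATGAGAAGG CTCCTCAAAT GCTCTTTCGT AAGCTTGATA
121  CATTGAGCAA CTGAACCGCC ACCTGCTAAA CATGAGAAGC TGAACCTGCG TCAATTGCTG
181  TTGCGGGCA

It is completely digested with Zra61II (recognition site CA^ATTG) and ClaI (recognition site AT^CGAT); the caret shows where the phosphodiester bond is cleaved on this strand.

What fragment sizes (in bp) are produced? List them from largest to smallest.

Zra61II sites (CAATTG) start at positions 27, 172.
Zra61II cuts after base 2 of each site, so after positions 28, 173.
The ClaI site (ATCGAT) starts at position 78.
ClaI cuts after base 2 of each site, so after position 79.
Combined cut positions: 28, 79, 173.
Circular molecule, 3 cuts → 3 fragments:
  29–79 → 51 bp
  80–173 → 94 bp
  174–189 then 1–28 → 16 + 28 = 44 bp
Sorted largest to smallest: 94, 51, 44 bp.

94, 51, 44 bp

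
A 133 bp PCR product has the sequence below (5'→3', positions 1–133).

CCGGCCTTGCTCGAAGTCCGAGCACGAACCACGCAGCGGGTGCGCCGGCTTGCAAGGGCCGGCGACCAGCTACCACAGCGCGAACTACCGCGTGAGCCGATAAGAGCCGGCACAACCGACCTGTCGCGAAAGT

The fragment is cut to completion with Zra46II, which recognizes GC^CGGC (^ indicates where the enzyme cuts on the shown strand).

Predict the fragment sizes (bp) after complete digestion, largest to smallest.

Zra46II sites (GCCGGC) start at positions 44, 58, 106.
Zra46II cuts after base 2 of each site, so after positions 45, 59, 107.
Linear molecule, 3 cuts → 4 fragments:
  1–45 → 45 bp
  46–59 → 14 bp
  60–107 → 48 bp
  108–133 → 26 bp
Sorted largest to smallest: 48, 45, 26, 14 bp.

48, 45, 26, 14 bp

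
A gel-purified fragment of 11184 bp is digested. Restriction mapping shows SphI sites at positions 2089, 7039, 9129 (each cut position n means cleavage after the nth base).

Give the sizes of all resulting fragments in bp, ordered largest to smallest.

4950, 2090, 2089, 2055 bp

Linear molecule, 3 cuts → 4 fragments:
  2089 − 0 = 2089 bp
  7039 − 2089 = 4950 bp
  9129 − 7039 = 2090 bp
  11184 − 9129 = 2055 bp
Sorted largest to smallest: 4950, 2090, 2089, 2055 bp.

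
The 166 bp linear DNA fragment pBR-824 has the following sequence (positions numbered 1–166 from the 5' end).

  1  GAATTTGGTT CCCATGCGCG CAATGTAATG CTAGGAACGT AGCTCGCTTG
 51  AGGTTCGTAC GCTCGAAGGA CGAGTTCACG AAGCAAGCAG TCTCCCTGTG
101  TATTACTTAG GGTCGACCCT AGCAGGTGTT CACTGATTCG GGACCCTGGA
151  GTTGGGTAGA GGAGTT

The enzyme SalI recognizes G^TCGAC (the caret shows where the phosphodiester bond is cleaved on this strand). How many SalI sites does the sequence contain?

GTCGAC occurs starting at position 112.
SalI cuts at 1 site.

1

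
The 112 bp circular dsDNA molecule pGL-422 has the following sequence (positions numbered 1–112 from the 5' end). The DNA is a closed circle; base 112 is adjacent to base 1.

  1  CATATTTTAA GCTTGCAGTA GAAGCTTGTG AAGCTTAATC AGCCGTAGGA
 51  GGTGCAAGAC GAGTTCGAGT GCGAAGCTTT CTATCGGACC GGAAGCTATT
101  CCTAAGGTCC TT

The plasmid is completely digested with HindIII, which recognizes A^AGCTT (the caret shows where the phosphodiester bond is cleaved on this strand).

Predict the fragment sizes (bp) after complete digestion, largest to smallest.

HindIII sites (AAGCTT) start at positions 9, 22, 31, 74.
HindIII cuts after the first base of each site, so after positions 9, 22, 31, 74.
Circular molecule, 4 cuts → 4 fragments:
  10–22 → 13 bp
  23–31 → 9 bp
  32–74 → 43 bp
  75–112 then 1–9 → 38 + 9 = 47 bp
Sorted largest to smallest: 47, 43, 13, 9 bp.

47, 43, 13, 9 bp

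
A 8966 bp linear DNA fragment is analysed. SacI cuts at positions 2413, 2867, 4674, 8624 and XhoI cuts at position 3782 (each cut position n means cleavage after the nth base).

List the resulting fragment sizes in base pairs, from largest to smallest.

3950, 2413, 915, 892, 454, 342 bp

Combined cut positions (sorted): 2413, 2867, 3782, 4674, 8624.
Linear molecule, 5 cuts → 6 fragments:
  2413 − 0 = 2413 bp
  2867 − 2413 = 454 bp
  3782 − 2867 = 915 bp
  4674 − 3782 = 892 bp
  8624 − 4674 = 3950 bp
  8966 − 8624 = 342 bp
Sorted largest to smallest: 3950, 2413, 915, 892, 454, 342 bp.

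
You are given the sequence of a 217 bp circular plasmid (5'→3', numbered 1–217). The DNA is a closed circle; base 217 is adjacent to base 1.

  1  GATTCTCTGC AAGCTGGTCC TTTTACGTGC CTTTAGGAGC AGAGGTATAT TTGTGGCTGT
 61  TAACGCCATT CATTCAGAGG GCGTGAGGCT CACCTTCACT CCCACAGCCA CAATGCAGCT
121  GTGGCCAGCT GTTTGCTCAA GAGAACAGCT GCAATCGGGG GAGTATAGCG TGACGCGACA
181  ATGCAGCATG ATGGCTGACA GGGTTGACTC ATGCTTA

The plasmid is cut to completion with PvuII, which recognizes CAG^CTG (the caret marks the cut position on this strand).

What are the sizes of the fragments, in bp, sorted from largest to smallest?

PvuII sites (CAGCTG) start at positions 116, 126, 146.
PvuII cuts after base 3 of each site, so after positions 118, 128, 148.
Circular molecule, 3 cuts → 3 fragments:
  119–128 → 10 bp
  129–148 → 20 bp
  149–217 then 1–118 → 69 + 118 = 187 bp
Sorted largest to smallest: 187, 20, 10 bp.

187, 20, 10 bp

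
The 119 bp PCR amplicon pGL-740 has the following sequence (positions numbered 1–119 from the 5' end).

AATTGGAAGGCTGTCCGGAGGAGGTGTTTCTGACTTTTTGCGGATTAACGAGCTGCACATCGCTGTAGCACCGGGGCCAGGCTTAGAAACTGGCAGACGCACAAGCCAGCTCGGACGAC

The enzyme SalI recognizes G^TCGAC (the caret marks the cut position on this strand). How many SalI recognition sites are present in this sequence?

0

No occurrence of GTCGAC is present in the sequence.
SalI does not cut: 0 sites.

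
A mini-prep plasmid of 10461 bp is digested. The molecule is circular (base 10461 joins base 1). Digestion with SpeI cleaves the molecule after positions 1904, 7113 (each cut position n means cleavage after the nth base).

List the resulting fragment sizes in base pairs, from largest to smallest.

5252, 5209 bp

Circular molecule, 2 cuts → 2 fragments:
  7113 − 1904 = 5209 bp
  wrap: 10461 − 7113 + 1904 = 5252 bp
Sorted largest to smallest: 5252, 5209 bp.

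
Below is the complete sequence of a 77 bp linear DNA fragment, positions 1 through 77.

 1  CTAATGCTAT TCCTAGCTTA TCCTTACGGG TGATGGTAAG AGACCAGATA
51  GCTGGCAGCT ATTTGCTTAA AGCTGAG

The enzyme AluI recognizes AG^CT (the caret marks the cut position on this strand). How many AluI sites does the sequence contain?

4

AGCT occurs starting at positions 15, 50, 57, 71.
AluI cuts at 4 sites.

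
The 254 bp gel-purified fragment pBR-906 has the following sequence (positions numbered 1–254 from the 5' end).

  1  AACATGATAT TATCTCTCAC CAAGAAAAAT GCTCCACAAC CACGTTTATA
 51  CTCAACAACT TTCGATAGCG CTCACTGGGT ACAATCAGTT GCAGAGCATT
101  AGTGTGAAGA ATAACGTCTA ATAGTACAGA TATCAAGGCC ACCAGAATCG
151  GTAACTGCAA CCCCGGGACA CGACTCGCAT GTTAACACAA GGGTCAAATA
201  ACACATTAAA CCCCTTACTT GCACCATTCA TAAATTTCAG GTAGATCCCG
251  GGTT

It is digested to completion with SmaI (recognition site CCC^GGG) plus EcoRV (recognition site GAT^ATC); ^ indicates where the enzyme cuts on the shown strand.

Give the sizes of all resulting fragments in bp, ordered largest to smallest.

SmaI sites (CCCGGG) start at positions 162, 247.
SmaI cuts after base 3 of each site, so after positions 164, 249.
The EcoRV site (GATATC) starts at position 129.
EcoRV cuts after base 3 of each site, so after position 131.
Combined cut positions: 131, 164, 249.
Linear molecule, 3 cuts → 4 fragments:
  1–131 → 131 bp
  132–164 → 33 bp
  165–249 → 85 bp
  250–254 → 5 bp
Sorted largest to smallest: 131, 85, 33, 5 bp.

131, 85, 33, 5 bp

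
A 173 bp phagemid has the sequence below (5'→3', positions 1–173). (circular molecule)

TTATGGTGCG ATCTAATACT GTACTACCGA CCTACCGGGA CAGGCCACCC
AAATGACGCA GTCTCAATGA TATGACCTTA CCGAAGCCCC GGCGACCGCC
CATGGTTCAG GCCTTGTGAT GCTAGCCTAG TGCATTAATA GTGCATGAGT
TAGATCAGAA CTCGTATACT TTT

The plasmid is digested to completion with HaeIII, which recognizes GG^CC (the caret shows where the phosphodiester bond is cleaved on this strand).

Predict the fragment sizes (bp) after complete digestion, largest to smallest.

106, 67 bp

HaeIII sites (GGCC) start at positions 43, 110.
HaeIII cuts after base 2 of each site, so after positions 44, 111.
Circular molecule, 2 cuts → 2 fragments:
  45–111 → 67 bp
  112–173 then 1–44 → 62 + 44 = 106 bp
Sorted largest to smallest: 106, 67 bp.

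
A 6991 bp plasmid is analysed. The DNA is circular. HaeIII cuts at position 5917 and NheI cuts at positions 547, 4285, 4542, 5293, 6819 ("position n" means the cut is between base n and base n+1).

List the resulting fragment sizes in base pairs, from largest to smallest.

Combined cut positions (sorted): 547, 4285, 4542, 5293, 5917, 6819.
Circular molecule, 6 cuts → 6 fragments:
  4285 − 547 = 3738 bp
  4542 − 4285 = 257 bp
  5293 − 4542 = 751 bp
  5917 − 5293 = 624 bp
  6819 − 5917 = 902 bp
  wrap: 6991 − 6819 + 547 = 719 bp
Sorted largest to smallest: 3738, 902, 751, 719, 624, 257 bp.

3738, 902, 751, 719, 624, 257 bp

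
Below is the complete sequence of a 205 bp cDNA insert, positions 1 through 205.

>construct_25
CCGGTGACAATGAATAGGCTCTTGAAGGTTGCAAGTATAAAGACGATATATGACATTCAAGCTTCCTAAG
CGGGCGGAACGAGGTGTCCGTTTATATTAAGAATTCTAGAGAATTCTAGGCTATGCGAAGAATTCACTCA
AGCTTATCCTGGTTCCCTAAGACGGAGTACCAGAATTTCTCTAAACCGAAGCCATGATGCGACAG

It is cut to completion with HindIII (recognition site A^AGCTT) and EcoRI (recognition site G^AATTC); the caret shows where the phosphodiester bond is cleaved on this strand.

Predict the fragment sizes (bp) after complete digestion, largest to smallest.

HindIII sites (AAGCTT) start at positions 59, 140.
HindIII cuts after the first base of each site, so after positions 59, 140.
EcoRI sites (GAATTC) start at positions 101, 111, 130.
EcoRI cuts after the first base of each site, so after positions 101, 111, 130.
Combined cut positions: 59, 101, 111, 130, 140.
Linear molecule, 5 cuts → 6 fragments:
  1–59 → 59 bp
  60–101 → 42 bp
  102–111 → 10 bp
  112–130 → 19 bp
  131–140 → 10 bp
  141–205 → 65 bp
Sorted largest to smallest: 65, 59, 42, 19, 10, 10 bp.

65, 59, 42, 19, 10, 10 bp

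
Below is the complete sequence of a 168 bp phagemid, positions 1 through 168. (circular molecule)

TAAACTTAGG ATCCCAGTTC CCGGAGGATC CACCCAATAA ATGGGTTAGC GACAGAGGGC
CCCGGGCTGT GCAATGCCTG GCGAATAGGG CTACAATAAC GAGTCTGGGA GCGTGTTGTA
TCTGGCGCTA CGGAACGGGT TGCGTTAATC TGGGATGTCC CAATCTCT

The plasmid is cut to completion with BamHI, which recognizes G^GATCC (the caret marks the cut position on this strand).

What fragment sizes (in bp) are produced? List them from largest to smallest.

151, 17 bp

BamHI sites (GGATCC) start at positions 9, 26.
BamHI cuts after the first base of each site, so after positions 9, 26.
Circular molecule, 2 cuts → 2 fragments:
  10–26 → 17 bp
  27–168 then 1–9 → 142 + 9 = 151 bp
Sorted largest to smallest: 151, 17 bp.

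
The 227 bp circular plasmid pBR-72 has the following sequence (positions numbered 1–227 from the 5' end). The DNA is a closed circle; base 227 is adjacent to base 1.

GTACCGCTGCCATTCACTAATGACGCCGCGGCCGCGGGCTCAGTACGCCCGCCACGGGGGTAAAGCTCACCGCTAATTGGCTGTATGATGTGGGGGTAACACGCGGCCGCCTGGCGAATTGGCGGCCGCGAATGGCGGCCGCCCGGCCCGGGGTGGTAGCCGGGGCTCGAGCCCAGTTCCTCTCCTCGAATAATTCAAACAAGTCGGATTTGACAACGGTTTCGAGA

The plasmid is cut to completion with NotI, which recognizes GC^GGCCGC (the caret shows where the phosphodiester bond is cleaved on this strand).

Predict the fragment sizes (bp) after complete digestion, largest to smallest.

120, 75, 19, 13 bp

NotI sites (GCGGCCGC) start at positions 28, 103, 122, 135.
NotI cuts after base 2 of each site, so after positions 29, 104, 123, 136.
Circular molecule, 4 cuts → 4 fragments:
  30–104 → 75 bp
  105–123 → 19 bp
  124–136 → 13 bp
  137–227 then 1–29 → 91 + 29 = 120 bp
Sorted largest to smallest: 120, 75, 19, 13 bp.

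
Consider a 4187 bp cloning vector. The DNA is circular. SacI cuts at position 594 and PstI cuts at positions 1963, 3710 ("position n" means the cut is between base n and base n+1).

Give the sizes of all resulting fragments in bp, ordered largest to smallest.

Combined cut positions (sorted): 594, 1963, 3710.
Circular molecule, 3 cuts → 3 fragments:
  1963 − 594 = 1369 bp
  3710 − 1963 = 1747 bp
  wrap: 4187 − 3710 + 594 = 1071 bp
Sorted largest to smallest: 1747, 1369, 1071 bp.

1747, 1369, 1071 bp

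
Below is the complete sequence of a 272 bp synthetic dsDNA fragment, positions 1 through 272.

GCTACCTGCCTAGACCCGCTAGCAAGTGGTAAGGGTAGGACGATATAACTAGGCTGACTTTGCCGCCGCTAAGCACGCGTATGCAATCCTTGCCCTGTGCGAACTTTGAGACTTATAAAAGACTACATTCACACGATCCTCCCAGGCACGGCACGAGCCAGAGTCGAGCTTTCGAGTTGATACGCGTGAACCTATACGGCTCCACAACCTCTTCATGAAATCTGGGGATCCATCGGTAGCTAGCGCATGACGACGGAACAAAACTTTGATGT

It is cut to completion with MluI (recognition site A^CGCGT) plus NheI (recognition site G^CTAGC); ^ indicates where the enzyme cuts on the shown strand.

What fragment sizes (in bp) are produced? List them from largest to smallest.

MluI sites (ACGCGT) start at positions 75, 182.
MluI cuts after the first base of each site, so after positions 75, 182.
NheI sites (GCTAGC) start at positions 18, 239.
NheI cuts after the first base of each site, so after positions 18, 239.
Combined cut positions: 18, 75, 182, 239.
Linear molecule, 4 cuts → 5 fragments:
  1–18 → 18 bp
  19–75 → 57 bp
  76–182 → 107 bp
  183–239 → 57 bp
  240–272 → 33 bp
Sorted largest to smallest: 107, 57, 57, 33, 18 bp.

107, 57, 57, 33, 18 bp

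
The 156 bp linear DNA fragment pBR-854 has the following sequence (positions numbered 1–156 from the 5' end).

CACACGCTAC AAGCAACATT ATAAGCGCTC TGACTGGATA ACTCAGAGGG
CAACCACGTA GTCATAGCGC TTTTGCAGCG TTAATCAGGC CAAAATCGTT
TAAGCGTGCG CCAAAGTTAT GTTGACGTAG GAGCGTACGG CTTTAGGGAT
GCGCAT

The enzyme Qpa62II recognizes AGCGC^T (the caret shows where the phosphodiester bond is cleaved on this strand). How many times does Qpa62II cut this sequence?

2

AGCGCT occurs starting at positions 24, 66.
Qpa62II cuts at 2 sites.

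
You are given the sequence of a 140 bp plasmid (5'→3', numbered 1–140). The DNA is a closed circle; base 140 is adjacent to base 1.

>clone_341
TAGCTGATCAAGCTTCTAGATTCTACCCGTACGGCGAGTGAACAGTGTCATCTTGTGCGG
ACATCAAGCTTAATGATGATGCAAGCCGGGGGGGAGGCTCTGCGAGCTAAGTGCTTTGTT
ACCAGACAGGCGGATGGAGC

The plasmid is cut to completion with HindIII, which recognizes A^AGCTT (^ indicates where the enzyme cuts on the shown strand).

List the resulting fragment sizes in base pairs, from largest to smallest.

84, 56 bp

HindIII sites (AAGCTT) start at positions 10, 66.
HindIII cuts after the first base of each site, so after positions 10, 66.
Circular molecule, 2 cuts → 2 fragments:
  11–66 → 56 bp
  67–140 then 1–10 → 74 + 10 = 84 bp
Sorted largest to smallest: 84, 56 bp.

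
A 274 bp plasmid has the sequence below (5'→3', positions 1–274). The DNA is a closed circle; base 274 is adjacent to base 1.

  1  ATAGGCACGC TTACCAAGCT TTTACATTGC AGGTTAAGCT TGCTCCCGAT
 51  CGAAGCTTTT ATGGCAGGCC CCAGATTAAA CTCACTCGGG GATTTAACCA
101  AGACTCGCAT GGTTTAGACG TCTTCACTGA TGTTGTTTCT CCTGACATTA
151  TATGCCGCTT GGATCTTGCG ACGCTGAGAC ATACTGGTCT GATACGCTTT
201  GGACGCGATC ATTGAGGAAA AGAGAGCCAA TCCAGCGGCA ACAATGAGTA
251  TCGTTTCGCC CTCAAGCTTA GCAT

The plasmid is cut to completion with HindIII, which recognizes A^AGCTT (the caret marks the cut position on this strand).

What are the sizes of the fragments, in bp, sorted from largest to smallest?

211, 26, 20, 17 bp

HindIII sites (AAGCTT) start at positions 16, 36, 53, 264.
HindIII cuts after the first base of each site, so after positions 16, 36, 53, 264.
Circular molecule, 4 cuts → 4 fragments:
  17–36 → 20 bp
  37–53 → 17 bp
  54–264 → 211 bp
  265–274 then 1–16 → 10 + 16 = 26 bp
Sorted largest to smallest: 211, 26, 20, 17 bp.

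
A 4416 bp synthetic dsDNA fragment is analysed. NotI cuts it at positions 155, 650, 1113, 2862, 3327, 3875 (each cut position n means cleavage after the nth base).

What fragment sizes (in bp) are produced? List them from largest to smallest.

1749, 548, 541, 495, 465, 463, 155 bp

Linear molecule, 6 cuts → 7 fragments:
  155 − 0 = 155 bp
  650 − 155 = 495 bp
  1113 − 650 = 463 bp
  2862 − 1113 = 1749 bp
  3327 − 2862 = 465 bp
  3875 − 3327 = 548 bp
  4416 − 3875 = 541 bp
Sorted largest to smallest: 1749, 548, 541, 495, 465, 463, 155 bp.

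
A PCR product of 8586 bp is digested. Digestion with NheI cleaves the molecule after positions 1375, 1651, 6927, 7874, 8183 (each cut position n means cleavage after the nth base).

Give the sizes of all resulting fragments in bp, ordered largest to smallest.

Linear molecule, 5 cuts → 6 fragments:
  1375 − 0 = 1375 bp
  1651 − 1375 = 276 bp
  6927 − 1651 = 5276 bp
  7874 − 6927 = 947 bp
  8183 − 7874 = 309 bp
  8586 − 8183 = 403 bp
Sorted largest to smallest: 5276, 1375, 947, 403, 309, 276 bp.

5276, 1375, 947, 403, 309, 276 bp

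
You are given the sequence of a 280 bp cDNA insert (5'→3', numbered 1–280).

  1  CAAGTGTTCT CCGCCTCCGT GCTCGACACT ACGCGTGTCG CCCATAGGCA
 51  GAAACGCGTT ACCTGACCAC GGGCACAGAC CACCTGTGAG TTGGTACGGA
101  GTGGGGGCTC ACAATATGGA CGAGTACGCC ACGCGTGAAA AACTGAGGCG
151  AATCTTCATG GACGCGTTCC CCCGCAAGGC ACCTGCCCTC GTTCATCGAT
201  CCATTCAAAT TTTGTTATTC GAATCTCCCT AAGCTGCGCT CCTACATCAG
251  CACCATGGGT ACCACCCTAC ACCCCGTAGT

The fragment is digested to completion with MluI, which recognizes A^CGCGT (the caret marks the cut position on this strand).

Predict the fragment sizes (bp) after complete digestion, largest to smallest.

118, 77, 31, 31, 23 bp

MluI sites (ACGCGT) start at positions 31, 54, 131, 162.
MluI cuts after the first base of each site, so after positions 31, 54, 131, 162.
Linear molecule, 4 cuts → 5 fragments:
  1–31 → 31 bp
  32–54 → 23 bp
  55–131 → 77 bp
  132–162 → 31 bp
  163–280 → 118 bp
Sorted largest to smallest: 118, 77, 31, 31, 23 bp.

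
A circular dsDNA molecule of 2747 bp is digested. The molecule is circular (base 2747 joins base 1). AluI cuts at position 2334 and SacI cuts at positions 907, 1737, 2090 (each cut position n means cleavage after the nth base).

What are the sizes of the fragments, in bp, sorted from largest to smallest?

Combined cut positions (sorted): 907, 1737, 2090, 2334.
Circular molecule, 4 cuts → 4 fragments:
  1737 − 907 = 830 bp
  2090 − 1737 = 353 bp
  2334 − 2090 = 244 bp
  wrap: 2747 − 2334 + 907 = 1320 bp
Sorted largest to smallest: 1320, 830, 353, 244 bp.

1320, 830, 353, 244 bp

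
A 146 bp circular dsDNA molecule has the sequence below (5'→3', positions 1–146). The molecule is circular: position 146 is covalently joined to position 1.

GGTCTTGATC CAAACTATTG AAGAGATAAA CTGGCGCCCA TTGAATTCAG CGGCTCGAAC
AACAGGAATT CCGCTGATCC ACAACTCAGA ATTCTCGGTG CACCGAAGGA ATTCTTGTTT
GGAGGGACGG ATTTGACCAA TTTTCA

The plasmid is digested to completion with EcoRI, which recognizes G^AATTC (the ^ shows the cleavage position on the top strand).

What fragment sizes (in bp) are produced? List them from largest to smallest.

EcoRI sites (GAATTC) start at positions 43, 66, 89, 109.
EcoRI cuts after the first base of each site, so after positions 43, 66, 89, 109.
Circular molecule, 4 cuts → 4 fragments:
  44–66 → 23 bp
  67–89 → 23 bp
  90–109 → 20 bp
  110–146 then 1–43 → 37 + 43 = 80 bp
Sorted largest to smallest: 80, 23, 23, 20 bp.

80, 23, 23, 20 bp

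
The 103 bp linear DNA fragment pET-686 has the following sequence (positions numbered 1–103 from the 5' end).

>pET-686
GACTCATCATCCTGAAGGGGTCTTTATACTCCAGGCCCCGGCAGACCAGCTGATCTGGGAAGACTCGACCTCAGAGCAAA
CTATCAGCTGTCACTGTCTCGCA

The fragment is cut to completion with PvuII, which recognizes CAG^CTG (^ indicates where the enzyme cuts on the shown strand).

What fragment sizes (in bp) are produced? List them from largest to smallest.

PvuII sites (CAGCTG) start at positions 47, 85.
PvuII cuts after base 3 of each site, so after positions 49, 87.
Linear molecule, 2 cuts → 3 fragments:
  1–49 → 49 bp
  50–87 → 38 bp
  88–103 → 16 bp
Sorted largest to smallest: 49, 38, 16 bp.

49, 38, 16 bp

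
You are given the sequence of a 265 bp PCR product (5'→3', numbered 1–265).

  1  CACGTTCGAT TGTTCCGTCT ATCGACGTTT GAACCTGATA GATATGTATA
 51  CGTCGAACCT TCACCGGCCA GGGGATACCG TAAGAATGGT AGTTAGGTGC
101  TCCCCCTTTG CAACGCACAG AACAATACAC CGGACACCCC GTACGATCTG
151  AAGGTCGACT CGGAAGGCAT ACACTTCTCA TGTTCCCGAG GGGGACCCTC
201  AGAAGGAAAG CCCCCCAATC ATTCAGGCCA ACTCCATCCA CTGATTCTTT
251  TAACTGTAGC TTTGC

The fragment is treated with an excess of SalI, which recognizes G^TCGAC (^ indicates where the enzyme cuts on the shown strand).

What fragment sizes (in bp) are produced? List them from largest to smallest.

The SalI site (GTCGAC) starts at position 154.
SalI cuts after the first base of each site, so after position 154.
Linear molecule, 1 cut → 2 fragments:
  1–154 → 154 bp
  155–265 → 111 bp
Sorted largest to smallest: 154, 111 bp.

154, 111 bp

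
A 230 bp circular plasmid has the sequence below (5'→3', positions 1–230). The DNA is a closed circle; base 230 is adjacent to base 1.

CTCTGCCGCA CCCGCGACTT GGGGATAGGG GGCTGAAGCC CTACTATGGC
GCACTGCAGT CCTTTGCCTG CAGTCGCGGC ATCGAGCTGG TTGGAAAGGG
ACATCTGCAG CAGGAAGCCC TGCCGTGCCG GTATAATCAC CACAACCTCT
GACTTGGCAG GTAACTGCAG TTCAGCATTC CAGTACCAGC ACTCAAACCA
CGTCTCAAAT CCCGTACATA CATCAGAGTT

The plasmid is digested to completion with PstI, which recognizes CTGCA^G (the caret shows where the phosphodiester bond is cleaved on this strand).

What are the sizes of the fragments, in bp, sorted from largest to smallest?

PstI sites (CTGCAG) start at positions 54, 68, 105, 165.
PstI cuts after base 5 of each site (before the last base), so after positions 58, 72, 109, 169.
Circular molecule, 4 cuts → 4 fragments:
  59–72 → 14 bp
  73–109 → 37 bp
  110–169 → 60 bp
  170–230 then 1–58 → 61 + 58 = 119 bp
Sorted largest to smallest: 119, 60, 37, 14 bp.

119, 60, 37, 14 bp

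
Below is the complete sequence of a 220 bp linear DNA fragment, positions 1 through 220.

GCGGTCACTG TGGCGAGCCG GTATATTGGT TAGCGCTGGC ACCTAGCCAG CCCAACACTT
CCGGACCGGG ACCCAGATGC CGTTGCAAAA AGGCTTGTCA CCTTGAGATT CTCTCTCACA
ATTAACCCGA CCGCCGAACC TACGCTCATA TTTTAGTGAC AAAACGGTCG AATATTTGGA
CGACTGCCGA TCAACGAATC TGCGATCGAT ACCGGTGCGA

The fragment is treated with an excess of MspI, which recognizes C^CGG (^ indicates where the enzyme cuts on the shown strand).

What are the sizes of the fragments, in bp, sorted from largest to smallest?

MspI sites (CCGG) start at positions 18, 61, 66, 212.
MspI cuts after the first base of each site, so after positions 18, 61, 66, 212.
Linear molecule, 4 cuts → 5 fragments:
  1–18 → 18 bp
  19–61 → 43 bp
  62–66 → 5 bp
  67–212 → 146 bp
  213–220 → 8 bp
Sorted largest to smallest: 146, 43, 18, 8, 5 bp.

146, 43, 18, 8, 5 bp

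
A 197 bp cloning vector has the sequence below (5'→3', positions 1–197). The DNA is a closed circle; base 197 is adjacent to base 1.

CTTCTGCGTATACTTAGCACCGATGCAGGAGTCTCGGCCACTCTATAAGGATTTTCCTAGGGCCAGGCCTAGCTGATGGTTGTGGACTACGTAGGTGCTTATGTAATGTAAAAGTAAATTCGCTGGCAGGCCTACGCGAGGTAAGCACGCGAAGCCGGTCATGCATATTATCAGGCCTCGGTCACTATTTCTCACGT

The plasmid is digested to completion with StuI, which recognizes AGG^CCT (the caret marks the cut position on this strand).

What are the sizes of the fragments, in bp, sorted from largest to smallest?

StuI sites (AGGCCT) start at positions 65, 128, 173.
StuI cuts after base 3 of each site, so after positions 67, 130, 175.
Circular molecule, 3 cuts → 3 fragments:
  68–130 → 63 bp
  131–175 → 45 bp
  176–197 then 1–67 → 22 + 67 = 89 bp
Sorted largest to smallest: 89, 63, 45 bp.

89, 63, 45 bp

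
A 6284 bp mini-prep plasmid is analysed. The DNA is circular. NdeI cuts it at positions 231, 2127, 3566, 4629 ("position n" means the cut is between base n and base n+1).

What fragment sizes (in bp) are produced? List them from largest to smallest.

Circular molecule, 4 cuts → 4 fragments:
  2127 − 231 = 1896 bp
  3566 − 2127 = 1439 bp
  4629 − 3566 = 1063 bp
  wrap: 6284 − 4629 + 231 = 1886 bp
Sorted largest to smallest: 1896, 1886, 1439, 1063 bp.

1896, 1886, 1439, 1063 bp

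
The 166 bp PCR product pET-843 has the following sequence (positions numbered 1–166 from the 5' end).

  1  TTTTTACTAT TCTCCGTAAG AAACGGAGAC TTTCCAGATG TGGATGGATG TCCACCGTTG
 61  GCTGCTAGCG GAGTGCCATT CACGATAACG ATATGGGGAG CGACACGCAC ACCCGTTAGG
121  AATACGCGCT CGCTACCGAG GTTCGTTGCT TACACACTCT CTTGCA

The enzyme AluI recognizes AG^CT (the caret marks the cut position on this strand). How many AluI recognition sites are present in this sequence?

0

No occurrence of AGCT is present in the sequence.
AluI does not cut: 0 sites.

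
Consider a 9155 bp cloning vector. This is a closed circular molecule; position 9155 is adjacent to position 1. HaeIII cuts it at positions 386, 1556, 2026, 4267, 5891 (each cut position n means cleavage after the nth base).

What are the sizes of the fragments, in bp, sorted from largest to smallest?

Circular molecule, 5 cuts → 5 fragments:
  1556 − 386 = 1170 bp
  2026 − 1556 = 470 bp
  4267 − 2026 = 2241 bp
  5891 − 4267 = 1624 bp
  wrap: 9155 − 5891 + 386 = 3650 bp
Sorted largest to smallest: 3650, 2241, 1624, 1170, 470 bp.

3650, 2241, 1624, 1170, 470 bp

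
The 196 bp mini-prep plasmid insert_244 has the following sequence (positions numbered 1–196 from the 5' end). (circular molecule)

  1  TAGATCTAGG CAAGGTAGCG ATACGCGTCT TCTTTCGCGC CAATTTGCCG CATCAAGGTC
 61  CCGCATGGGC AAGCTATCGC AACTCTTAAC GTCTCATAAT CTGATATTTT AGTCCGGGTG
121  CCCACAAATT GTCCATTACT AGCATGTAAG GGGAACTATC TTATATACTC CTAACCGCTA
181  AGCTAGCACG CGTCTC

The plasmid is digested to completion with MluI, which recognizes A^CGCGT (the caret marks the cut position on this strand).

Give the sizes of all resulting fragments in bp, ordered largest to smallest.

165, 31 bp

MluI sites (ACGCGT) start at positions 23, 188.
MluI cuts after the first base of each site, so after positions 23, 188.
Circular molecule, 2 cuts → 2 fragments:
  24–188 → 165 bp
  189–196 then 1–23 → 8 + 23 = 31 bp
Sorted largest to smallest: 165, 31 bp.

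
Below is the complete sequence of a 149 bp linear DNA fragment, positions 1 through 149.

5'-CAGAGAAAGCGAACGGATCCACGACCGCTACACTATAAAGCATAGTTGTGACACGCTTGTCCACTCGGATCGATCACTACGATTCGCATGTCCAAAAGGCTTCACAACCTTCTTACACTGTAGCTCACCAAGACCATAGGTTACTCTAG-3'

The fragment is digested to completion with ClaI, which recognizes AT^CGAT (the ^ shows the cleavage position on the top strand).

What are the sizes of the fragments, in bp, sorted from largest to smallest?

The ClaI site (ATCGAT) starts at position 69.
ClaI cuts after base 2 of each site, so after position 70.
Linear molecule, 1 cut → 2 fragments:
  1–70 → 70 bp
  71–149 → 79 bp
Sorted largest to smallest: 79, 70 bp.

79, 70 bp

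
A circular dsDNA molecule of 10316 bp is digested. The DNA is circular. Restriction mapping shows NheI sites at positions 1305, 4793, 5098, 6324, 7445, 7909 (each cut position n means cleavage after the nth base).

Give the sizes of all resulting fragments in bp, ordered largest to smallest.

Circular molecule, 6 cuts → 6 fragments:
  4793 − 1305 = 3488 bp
  5098 − 4793 = 305 bp
  6324 − 5098 = 1226 bp
  7445 − 6324 = 1121 bp
  7909 − 7445 = 464 bp
  wrap: 10316 − 7909 + 1305 = 3712 bp
Sorted largest to smallest: 3712, 3488, 1226, 1121, 464, 305 bp.

3712, 3488, 1226, 1121, 464, 305 bp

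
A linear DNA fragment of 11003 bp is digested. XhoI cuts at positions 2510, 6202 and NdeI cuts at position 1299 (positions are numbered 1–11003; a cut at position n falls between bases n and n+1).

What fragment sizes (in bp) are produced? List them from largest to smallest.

Combined cut positions (sorted): 1299, 2510, 6202.
Linear molecule, 3 cuts → 4 fragments:
  1299 − 0 = 1299 bp
  2510 − 1299 = 1211 bp
  6202 − 2510 = 3692 bp
  11003 − 6202 = 4801 bp
Sorted largest to smallest: 4801, 3692, 1299, 1211 bp.

4801, 3692, 1299, 1211 bp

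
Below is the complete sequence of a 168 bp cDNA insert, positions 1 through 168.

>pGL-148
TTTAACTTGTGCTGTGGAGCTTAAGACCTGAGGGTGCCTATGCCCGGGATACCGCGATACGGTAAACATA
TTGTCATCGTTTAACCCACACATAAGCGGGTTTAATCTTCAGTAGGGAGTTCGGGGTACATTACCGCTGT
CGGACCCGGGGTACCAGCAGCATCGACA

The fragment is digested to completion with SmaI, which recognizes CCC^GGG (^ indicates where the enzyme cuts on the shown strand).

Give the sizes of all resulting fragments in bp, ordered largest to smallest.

SmaI sites (CCCGGG) start at positions 43, 145.
SmaI cuts after base 3 of each site, so after positions 45, 147.
Linear molecule, 2 cuts → 3 fragments:
  1–45 → 45 bp
  46–147 → 102 bp
  148–168 → 21 bp
Sorted largest to smallest: 102, 45, 21 bp.

102, 45, 21 bp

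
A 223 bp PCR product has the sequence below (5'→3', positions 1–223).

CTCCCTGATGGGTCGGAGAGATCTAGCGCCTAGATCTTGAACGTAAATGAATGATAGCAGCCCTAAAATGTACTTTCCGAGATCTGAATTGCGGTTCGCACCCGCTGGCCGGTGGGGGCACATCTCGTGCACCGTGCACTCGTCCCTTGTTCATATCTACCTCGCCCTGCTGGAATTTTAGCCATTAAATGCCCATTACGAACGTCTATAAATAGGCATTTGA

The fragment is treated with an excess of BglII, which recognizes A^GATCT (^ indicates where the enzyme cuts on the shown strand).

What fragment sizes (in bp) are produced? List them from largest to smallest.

143, 48, 19, 13 bp

BglII sites (AGATCT) start at positions 19, 32, 80.
BglII cuts after the first base of each site, so after positions 19, 32, 80.
Linear molecule, 3 cuts → 4 fragments:
  1–19 → 19 bp
  20–32 → 13 bp
  33–80 → 48 bp
  81–223 → 143 bp
Sorted largest to smallest: 143, 48, 19, 13 bp.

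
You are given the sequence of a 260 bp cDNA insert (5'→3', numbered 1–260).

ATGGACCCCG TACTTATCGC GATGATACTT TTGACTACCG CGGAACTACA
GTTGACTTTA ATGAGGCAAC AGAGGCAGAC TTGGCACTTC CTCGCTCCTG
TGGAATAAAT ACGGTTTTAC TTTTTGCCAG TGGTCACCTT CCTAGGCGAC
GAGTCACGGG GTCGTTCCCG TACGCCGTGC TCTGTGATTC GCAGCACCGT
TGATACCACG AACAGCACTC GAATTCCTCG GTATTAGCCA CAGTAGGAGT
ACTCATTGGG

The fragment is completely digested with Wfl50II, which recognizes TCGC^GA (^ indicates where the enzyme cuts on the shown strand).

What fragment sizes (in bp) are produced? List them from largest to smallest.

The Wfl50II site (TCGCGA) starts at position 17.
Wfl50II cuts after base 4 of each site, so after position 20.
Linear molecule, 1 cut → 2 fragments:
  1–20 → 20 bp
  21–260 → 240 bp
Sorted largest to smallest: 240, 20 bp.

240, 20 bp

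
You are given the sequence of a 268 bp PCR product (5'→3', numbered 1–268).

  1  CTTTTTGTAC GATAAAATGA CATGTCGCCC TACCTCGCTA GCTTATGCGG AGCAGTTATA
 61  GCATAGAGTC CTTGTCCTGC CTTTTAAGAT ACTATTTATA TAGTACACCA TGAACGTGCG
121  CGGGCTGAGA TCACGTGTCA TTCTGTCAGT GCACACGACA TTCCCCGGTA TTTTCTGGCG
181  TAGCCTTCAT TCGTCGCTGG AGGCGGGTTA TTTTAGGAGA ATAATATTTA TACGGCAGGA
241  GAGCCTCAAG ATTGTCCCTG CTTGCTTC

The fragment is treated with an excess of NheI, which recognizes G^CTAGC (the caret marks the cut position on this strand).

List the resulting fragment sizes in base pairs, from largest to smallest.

The NheI site (GCTAGC) starts at position 37.
NheI cuts after the first base of each site, so after position 37.
Linear molecule, 1 cut → 2 fragments:
  1–37 → 37 bp
  38–268 → 231 bp
Sorted largest to smallest: 231, 37 bp.

231, 37 bp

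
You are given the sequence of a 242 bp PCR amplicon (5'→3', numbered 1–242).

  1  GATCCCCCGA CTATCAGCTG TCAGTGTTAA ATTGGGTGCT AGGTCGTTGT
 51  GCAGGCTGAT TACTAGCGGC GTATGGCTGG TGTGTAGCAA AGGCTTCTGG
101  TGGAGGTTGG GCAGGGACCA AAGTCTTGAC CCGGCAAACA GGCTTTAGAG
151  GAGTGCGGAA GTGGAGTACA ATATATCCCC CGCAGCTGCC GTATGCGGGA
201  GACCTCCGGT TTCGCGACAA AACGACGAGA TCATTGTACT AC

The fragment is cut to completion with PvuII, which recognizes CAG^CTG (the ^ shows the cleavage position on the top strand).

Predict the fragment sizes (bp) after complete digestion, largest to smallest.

PvuII sites (CAGCTG) start at positions 15, 183.
PvuII cuts after base 3 of each site, so after positions 17, 185.
Linear molecule, 2 cuts → 3 fragments:
  1–17 → 17 bp
  18–185 → 168 bp
  186–242 → 57 bp
Sorted largest to smallest: 168, 57, 17 bp.

168, 57, 17 bp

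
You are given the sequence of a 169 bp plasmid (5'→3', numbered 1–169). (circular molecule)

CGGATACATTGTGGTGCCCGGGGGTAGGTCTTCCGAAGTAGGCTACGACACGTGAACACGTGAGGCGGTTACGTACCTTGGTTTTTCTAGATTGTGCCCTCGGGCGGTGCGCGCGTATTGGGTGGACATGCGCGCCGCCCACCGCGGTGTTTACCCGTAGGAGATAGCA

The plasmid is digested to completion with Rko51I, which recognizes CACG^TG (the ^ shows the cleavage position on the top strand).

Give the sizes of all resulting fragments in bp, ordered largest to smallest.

161, 8 bp

Rko51I sites (CACGTG) start at positions 49, 57.
Rko51I cuts after base 4 of each site, so after positions 52, 60.
Circular molecule, 2 cuts → 2 fragments:
  53–60 → 8 bp
  61–169 then 1–52 → 109 + 52 = 161 bp
Sorted largest to smallest: 161, 8 bp.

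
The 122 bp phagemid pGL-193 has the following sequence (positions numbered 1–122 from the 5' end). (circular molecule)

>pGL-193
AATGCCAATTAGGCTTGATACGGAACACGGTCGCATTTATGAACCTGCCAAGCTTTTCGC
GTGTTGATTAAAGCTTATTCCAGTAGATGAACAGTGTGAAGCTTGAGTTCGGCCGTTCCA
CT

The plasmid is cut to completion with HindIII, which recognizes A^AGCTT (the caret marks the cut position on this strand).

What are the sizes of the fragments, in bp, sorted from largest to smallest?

73, 28, 21 bp

HindIII sites (AAGCTT) start at positions 50, 71, 99.
HindIII cuts after the first base of each site, so after positions 50, 71, 99.
Circular molecule, 3 cuts → 3 fragments:
  51–71 → 21 bp
  72–99 → 28 bp
  100–122 then 1–50 → 23 + 50 = 73 bp
Sorted largest to smallest: 73, 28, 21 bp.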